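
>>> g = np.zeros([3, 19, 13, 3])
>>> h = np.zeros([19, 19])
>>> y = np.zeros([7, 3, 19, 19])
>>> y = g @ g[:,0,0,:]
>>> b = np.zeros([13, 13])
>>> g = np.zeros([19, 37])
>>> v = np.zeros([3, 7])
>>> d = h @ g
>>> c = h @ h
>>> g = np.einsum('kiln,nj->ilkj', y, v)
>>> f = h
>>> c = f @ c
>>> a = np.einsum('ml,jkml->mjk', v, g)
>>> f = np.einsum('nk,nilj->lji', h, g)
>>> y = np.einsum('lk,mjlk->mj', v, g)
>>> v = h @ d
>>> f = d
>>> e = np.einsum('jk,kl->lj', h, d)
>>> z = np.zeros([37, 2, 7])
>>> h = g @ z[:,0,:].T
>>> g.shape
(19, 13, 3, 7)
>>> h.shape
(19, 13, 3, 37)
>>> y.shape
(19, 13)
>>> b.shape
(13, 13)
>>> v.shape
(19, 37)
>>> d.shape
(19, 37)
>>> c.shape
(19, 19)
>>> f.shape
(19, 37)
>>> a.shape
(3, 19, 13)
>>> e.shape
(37, 19)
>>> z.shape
(37, 2, 7)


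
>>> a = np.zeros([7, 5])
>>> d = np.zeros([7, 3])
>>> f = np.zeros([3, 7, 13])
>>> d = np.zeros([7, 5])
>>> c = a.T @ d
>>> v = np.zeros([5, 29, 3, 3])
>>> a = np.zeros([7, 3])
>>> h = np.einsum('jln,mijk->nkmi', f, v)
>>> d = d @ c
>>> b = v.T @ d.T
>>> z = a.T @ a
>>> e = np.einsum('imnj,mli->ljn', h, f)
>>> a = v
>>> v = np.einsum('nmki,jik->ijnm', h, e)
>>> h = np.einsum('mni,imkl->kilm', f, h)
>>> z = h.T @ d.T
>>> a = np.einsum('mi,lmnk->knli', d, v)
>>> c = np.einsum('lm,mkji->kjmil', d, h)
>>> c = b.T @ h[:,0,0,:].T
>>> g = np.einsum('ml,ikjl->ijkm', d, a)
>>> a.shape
(3, 13, 29, 5)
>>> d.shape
(7, 5)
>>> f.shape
(3, 7, 13)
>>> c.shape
(7, 29, 3, 5)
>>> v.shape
(29, 7, 13, 3)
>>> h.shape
(5, 13, 29, 3)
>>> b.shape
(3, 3, 29, 7)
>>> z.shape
(3, 29, 13, 7)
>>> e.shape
(7, 29, 5)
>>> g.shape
(3, 29, 13, 7)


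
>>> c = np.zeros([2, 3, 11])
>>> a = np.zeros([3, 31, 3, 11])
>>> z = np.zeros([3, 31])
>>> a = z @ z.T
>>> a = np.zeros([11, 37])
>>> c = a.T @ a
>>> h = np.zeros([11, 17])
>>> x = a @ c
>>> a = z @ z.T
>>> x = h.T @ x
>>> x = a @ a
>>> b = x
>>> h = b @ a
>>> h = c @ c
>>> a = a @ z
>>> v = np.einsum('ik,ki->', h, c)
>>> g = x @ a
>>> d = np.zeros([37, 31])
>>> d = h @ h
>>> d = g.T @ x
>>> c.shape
(37, 37)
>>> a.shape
(3, 31)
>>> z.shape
(3, 31)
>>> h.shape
(37, 37)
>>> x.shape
(3, 3)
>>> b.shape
(3, 3)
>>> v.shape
()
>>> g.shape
(3, 31)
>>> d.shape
(31, 3)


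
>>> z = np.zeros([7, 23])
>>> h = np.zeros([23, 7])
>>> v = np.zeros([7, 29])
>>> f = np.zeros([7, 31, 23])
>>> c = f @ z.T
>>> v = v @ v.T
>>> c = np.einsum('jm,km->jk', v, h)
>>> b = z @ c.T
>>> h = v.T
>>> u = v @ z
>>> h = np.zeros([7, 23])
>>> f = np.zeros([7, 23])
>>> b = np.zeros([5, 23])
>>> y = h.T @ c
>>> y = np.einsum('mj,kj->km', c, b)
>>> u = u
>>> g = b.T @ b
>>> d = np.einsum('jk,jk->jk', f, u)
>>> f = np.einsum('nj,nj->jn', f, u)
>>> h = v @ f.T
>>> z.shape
(7, 23)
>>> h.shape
(7, 23)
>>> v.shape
(7, 7)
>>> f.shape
(23, 7)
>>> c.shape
(7, 23)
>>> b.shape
(5, 23)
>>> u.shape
(7, 23)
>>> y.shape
(5, 7)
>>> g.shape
(23, 23)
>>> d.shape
(7, 23)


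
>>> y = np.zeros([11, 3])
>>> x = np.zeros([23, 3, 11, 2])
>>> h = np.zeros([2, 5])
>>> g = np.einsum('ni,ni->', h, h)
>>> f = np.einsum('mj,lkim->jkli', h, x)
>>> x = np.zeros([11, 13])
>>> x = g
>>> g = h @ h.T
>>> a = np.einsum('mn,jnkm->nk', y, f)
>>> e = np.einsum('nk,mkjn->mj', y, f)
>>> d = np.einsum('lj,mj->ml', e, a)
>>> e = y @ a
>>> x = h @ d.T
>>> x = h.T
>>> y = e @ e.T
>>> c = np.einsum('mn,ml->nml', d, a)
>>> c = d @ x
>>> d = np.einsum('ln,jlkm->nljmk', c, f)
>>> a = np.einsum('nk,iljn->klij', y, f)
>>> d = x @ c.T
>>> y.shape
(11, 11)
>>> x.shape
(5, 2)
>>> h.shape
(2, 5)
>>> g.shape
(2, 2)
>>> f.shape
(5, 3, 23, 11)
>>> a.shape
(11, 3, 5, 23)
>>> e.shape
(11, 23)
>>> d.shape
(5, 3)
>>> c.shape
(3, 2)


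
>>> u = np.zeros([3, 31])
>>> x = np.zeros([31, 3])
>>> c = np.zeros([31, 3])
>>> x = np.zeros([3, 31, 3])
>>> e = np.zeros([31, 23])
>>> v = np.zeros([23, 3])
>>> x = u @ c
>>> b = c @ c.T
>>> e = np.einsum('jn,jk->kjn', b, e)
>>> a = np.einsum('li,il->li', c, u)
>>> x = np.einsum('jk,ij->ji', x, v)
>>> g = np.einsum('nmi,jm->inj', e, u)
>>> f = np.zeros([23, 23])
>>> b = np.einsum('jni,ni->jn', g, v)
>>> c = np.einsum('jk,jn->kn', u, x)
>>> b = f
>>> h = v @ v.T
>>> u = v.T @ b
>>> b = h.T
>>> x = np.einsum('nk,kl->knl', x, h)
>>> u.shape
(3, 23)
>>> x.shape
(23, 3, 23)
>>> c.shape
(31, 23)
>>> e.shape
(23, 31, 31)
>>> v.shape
(23, 3)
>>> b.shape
(23, 23)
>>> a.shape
(31, 3)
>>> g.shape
(31, 23, 3)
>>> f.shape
(23, 23)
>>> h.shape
(23, 23)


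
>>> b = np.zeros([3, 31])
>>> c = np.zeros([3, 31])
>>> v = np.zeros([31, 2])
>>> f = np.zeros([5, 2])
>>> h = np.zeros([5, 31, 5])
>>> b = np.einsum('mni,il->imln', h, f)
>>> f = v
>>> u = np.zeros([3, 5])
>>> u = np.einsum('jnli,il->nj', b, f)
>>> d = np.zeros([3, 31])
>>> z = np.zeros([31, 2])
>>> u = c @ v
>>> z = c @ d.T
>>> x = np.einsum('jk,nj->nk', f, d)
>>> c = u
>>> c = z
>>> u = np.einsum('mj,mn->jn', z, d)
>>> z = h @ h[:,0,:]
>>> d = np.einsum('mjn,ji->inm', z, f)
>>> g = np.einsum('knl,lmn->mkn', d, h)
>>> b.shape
(5, 5, 2, 31)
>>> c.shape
(3, 3)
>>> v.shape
(31, 2)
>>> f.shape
(31, 2)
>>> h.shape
(5, 31, 5)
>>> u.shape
(3, 31)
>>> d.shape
(2, 5, 5)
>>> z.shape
(5, 31, 5)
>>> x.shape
(3, 2)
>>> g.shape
(31, 2, 5)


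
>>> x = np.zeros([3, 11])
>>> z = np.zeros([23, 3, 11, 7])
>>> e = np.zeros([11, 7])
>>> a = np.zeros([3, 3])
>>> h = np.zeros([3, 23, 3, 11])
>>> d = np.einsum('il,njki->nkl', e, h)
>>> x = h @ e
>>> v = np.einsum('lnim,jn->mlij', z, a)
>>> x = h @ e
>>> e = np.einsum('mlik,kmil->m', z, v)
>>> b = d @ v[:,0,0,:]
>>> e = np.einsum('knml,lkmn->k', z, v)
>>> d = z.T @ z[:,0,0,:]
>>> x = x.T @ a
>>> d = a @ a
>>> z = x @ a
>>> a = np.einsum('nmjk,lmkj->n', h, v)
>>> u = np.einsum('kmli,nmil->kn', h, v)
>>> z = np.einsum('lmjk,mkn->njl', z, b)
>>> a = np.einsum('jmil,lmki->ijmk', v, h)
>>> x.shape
(7, 3, 23, 3)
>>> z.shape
(3, 23, 7)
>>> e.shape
(23,)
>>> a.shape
(11, 7, 23, 3)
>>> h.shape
(3, 23, 3, 11)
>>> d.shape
(3, 3)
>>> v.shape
(7, 23, 11, 3)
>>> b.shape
(3, 3, 3)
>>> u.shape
(3, 7)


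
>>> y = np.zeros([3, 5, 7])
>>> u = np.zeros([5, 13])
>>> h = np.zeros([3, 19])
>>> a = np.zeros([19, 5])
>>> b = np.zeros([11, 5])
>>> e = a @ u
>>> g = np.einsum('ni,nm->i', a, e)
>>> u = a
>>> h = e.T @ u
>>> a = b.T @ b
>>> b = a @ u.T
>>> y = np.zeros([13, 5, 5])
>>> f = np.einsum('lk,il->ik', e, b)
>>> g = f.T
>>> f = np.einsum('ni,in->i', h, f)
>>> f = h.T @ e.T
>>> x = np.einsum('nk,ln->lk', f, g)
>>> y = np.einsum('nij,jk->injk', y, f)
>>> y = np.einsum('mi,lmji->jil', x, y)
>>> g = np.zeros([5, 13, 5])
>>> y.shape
(5, 19, 5)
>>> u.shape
(19, 5)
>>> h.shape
(13, 5)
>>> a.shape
(5, 5)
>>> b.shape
(5, 19)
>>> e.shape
(19, 13)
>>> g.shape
(5, 13, 5)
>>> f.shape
(5, 19)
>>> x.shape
(13, 19)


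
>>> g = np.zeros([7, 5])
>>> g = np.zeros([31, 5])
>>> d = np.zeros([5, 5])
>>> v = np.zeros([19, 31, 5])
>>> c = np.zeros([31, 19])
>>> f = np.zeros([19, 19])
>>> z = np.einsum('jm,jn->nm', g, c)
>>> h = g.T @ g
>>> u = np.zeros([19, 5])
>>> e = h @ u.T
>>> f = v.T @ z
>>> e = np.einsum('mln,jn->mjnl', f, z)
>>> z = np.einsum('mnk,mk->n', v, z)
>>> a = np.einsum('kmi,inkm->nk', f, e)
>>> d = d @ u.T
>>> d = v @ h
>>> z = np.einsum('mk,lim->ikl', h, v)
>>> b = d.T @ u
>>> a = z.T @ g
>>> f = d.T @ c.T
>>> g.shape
(31, 5)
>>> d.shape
(19, 31, 5)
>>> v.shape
(19, 31, 5)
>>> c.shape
(31, 19)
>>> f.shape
(5, 31, 31)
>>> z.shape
(31, 5, 19)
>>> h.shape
(5, 5)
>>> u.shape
(19, 5)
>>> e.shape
(5, 19, 5, 31)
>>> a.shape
(19, 5, 5)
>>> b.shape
(5, 31, 5)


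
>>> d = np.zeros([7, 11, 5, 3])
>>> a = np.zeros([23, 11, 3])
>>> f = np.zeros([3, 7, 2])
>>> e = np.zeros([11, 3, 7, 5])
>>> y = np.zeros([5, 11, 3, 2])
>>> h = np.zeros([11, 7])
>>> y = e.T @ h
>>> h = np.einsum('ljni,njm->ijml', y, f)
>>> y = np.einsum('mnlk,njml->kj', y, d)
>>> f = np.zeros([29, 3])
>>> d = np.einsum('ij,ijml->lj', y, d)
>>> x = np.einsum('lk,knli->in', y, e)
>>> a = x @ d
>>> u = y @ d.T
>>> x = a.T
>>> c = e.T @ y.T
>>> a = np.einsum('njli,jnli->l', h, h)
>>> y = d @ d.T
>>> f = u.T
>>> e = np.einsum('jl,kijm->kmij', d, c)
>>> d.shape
(3, 11)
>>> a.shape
(2,)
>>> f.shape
(3, 7)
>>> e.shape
(5, 7, 7, 3)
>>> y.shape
(3, 3)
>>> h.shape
(7, 7, 2, 5)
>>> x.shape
(11, 5)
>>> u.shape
(7, 3)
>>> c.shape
(5, 7, 3, 7)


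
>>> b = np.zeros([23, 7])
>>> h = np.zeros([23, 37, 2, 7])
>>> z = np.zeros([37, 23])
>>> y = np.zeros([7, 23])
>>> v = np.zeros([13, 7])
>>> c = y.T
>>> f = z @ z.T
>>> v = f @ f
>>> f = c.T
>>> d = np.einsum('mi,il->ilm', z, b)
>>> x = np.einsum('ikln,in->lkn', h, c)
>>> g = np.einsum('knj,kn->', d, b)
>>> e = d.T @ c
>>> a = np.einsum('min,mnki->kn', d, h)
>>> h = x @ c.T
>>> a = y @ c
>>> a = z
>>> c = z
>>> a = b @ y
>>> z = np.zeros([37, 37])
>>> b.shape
(23, 7)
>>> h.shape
(2, 37, 23)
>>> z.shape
(37, 37)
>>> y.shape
(7, 23)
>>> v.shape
(37, 37)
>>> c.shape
(37, 23)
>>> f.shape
(7, 23)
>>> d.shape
(23, 7, 37)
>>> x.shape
(2, 37, 7)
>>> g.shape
()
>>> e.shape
(37, 7, 7)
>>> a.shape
(23, 23)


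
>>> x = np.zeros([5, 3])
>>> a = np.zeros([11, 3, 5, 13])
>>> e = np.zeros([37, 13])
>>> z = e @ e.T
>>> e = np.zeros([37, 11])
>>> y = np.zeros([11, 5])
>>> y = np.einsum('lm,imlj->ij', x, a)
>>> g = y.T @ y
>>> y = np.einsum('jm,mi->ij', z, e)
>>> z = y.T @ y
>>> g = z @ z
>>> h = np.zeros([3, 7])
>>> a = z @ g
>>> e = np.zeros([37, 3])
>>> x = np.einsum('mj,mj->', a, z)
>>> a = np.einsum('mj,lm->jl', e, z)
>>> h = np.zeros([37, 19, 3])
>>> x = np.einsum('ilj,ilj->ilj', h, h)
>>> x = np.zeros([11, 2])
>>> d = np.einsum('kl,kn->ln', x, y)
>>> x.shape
(11, 2)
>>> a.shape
(3, 37)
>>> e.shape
(37, 3)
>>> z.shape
(37, 37)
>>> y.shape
(11, 37)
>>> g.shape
(37, 37)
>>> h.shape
(37, 19, 3)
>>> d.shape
(2, 37)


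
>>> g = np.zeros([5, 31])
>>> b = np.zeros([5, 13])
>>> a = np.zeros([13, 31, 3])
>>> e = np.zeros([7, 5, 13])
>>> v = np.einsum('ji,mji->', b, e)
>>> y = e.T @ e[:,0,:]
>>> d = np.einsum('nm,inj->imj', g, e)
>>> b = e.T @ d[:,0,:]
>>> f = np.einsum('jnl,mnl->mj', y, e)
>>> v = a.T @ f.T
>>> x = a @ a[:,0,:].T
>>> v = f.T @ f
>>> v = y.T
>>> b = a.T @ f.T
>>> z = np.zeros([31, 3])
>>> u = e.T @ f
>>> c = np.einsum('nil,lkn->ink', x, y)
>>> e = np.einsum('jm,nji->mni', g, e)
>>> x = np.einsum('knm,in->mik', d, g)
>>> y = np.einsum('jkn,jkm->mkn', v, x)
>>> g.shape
(5, 31)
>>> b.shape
(3, 31, 7)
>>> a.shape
(13, 31, 3)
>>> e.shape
(31, 7, 13)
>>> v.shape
(13, 5, 13)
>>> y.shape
(7, 5, 13)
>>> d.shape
(7, 31, 13)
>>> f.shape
(7, 13)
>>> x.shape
(13, 5, 7)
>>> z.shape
(31, 3)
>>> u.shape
(13, 5, 13)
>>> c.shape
(31, 13, 5)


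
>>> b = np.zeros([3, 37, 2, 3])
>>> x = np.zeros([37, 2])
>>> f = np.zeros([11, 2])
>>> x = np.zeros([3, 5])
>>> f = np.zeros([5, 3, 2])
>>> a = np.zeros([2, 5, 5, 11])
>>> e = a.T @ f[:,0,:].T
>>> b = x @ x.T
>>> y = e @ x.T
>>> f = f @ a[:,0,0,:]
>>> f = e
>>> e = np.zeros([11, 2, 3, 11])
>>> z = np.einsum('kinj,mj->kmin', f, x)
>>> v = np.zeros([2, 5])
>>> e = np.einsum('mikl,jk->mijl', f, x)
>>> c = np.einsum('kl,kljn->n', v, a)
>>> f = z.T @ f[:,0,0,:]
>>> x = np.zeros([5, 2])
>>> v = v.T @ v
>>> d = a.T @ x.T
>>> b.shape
(3, 3)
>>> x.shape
(5, 2)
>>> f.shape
(5, 5, 3, 5)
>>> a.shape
(2, 5, 5, 11)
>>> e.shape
(11, 5, 3, 5)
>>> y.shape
(11, 5, 5, 3)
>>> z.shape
(11, 3, 5, 5)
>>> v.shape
(5, 5)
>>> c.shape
(11,)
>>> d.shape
(11, 5, 5, 5)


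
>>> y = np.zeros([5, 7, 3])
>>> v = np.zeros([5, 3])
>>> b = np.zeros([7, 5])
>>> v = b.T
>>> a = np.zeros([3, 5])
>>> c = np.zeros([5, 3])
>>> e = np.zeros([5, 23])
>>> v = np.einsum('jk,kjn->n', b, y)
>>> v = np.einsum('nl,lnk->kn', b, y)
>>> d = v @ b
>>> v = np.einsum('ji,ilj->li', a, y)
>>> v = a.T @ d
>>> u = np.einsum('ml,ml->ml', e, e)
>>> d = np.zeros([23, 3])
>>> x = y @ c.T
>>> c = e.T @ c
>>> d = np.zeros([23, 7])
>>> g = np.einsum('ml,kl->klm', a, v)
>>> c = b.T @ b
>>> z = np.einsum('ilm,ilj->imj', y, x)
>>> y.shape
(5, 7, 3)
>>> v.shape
(5, 5)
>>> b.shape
(7, 5)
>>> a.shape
(3, 5)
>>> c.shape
(5, 5)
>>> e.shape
(5, 23)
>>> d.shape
(23, 7)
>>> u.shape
(5, 23)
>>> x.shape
(5, 7, 5)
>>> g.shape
(5, 5, 3)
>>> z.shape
(5, 3, 5)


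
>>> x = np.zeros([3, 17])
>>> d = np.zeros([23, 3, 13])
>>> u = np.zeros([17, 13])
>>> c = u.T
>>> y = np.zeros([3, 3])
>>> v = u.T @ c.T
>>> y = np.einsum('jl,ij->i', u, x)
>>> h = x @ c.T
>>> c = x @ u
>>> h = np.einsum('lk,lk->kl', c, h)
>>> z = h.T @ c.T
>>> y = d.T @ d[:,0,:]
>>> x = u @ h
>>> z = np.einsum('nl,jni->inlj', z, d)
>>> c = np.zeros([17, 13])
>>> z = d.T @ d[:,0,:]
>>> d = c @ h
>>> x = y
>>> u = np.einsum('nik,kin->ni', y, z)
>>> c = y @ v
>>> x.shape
(13, 3, 13)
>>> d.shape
(17, 3)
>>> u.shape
(13, 3)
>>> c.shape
(13, 3, 13)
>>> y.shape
(13, 3, 13)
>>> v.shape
(13, 13)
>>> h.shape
(13, 3)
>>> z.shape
(13, 3, 13)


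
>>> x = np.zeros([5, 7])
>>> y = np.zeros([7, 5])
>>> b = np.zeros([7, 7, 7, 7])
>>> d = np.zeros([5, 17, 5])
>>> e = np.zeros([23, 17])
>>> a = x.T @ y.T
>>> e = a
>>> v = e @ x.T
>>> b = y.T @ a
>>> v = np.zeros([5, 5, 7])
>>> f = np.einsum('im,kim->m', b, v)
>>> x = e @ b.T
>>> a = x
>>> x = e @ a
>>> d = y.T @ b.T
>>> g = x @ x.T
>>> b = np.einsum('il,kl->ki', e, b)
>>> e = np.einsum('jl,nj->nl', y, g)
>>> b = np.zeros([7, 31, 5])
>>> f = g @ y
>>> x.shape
(7, 5)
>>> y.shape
(7, 5)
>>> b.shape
(7, 31, 5)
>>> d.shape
(5, 5)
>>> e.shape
(7, 5)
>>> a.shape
(7, 5)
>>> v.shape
(5, 5, 7)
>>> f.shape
(7, 5)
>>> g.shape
(7, 7)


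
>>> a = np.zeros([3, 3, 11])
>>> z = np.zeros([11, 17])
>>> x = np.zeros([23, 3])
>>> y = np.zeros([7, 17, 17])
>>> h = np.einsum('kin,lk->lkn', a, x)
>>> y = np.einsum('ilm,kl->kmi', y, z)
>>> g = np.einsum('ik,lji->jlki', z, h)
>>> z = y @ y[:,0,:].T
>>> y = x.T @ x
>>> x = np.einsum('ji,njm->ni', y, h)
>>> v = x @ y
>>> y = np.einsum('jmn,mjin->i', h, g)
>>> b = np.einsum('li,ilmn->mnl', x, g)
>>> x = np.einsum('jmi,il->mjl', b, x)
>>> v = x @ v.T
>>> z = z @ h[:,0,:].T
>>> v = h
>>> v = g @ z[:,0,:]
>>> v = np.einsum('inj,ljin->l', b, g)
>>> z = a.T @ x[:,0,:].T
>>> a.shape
(3, 3, 11)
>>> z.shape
(11, 3, 11)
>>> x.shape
(11, 17, 3)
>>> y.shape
(17,)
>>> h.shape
(23, 3, 11)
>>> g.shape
(3, 23, 17, 11)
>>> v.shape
(3,)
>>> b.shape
(17, 11, 23)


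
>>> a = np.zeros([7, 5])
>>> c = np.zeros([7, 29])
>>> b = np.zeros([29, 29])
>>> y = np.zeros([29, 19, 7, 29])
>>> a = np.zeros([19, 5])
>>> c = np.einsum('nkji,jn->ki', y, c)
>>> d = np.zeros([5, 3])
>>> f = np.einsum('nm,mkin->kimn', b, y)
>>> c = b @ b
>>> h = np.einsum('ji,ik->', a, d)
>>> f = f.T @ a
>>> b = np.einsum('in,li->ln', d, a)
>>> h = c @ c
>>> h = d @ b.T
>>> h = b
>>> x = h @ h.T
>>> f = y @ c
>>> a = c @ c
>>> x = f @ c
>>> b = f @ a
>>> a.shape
(29, 29)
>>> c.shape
(29, 29)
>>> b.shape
(29, 19, 7, 29)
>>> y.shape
(29, 19, 7, 29)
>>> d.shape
(5, 3)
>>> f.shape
(29, 19, 7, 29)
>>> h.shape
(19, 3)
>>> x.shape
(29, 19, 7, 29)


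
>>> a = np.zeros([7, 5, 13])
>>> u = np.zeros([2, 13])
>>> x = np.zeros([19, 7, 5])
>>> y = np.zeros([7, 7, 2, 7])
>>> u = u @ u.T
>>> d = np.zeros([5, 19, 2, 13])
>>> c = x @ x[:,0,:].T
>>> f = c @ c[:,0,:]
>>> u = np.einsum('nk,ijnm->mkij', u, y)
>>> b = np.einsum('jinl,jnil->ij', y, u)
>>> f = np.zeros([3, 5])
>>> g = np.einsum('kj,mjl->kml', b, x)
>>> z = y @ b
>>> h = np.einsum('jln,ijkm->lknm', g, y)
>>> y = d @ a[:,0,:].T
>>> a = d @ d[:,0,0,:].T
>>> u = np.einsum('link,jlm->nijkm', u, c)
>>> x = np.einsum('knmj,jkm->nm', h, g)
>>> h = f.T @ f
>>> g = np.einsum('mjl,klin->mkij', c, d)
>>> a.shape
(5, 19, 2, 5)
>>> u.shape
(7, 2, 19, 7, 19)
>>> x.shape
(2, 5)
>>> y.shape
(5, 19, 2, 7)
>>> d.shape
(5, 19, 2, 13)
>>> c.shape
(19, 7, 19)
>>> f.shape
(3, 5)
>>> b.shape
(7, 7)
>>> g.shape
(19, 5, 2, 7)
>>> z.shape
(7, 7, 2, 7)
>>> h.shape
(5, 5)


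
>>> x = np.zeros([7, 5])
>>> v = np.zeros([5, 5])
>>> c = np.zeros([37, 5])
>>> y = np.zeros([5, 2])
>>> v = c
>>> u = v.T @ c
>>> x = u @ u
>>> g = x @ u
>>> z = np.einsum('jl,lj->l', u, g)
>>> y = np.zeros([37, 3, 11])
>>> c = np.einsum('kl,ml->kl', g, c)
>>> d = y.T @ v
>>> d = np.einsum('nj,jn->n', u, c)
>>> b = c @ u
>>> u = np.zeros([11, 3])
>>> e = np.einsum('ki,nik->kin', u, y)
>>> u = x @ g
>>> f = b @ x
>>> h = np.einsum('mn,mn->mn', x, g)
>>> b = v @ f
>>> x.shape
(5, 5)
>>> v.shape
(37, 5)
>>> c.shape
(5, 5)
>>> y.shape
(37, 3, 11)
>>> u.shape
(5, 5)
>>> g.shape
(5, 5)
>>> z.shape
(5,)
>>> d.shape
(5,)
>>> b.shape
(37, 5)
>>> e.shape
(11, 3, 37)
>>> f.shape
(5, 5)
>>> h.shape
(5, 5)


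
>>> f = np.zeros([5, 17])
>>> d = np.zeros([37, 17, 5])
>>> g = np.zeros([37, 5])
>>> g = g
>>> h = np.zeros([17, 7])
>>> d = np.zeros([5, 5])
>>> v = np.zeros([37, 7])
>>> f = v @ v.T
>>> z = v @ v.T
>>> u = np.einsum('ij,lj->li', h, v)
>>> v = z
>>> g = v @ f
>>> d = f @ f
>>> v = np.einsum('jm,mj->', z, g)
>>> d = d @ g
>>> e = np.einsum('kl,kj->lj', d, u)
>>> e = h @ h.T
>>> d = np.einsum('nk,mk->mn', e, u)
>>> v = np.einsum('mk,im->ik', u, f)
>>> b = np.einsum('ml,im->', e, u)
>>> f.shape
(37, 37)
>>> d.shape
(37, 17)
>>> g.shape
(37, 37)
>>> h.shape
(17, 7)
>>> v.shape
(37, 17)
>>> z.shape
(37, 37)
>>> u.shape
(37, 17)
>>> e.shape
(17, 17)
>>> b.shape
()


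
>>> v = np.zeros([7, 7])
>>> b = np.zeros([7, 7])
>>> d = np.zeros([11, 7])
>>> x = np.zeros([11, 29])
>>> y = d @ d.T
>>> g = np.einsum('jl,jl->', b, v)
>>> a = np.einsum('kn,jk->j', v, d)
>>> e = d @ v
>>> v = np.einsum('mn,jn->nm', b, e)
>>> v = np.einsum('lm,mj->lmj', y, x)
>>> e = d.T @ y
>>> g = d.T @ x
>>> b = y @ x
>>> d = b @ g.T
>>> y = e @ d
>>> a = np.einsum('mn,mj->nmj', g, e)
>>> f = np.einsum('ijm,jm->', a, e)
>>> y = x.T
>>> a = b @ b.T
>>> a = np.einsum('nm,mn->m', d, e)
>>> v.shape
(11, 11, 29)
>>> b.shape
(11, 29)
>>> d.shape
(11, 7)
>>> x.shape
(11, 29)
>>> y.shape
(29, 11)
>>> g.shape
(7, 29)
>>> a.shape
(7,)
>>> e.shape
(7, 11)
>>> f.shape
()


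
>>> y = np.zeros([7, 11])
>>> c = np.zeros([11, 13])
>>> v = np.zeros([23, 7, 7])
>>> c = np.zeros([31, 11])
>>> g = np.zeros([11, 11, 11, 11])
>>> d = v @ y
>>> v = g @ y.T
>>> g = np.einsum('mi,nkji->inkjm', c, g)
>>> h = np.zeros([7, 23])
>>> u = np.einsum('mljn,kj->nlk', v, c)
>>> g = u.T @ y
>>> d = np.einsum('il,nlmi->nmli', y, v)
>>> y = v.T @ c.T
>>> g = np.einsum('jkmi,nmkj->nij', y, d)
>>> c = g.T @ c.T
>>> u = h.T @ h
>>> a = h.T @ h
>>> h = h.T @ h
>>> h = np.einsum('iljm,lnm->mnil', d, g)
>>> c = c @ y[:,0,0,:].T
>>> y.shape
(7, 11, 11, 31)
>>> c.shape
(7, 31, 7)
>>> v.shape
(11, 11, 11, 7)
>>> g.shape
(11, 31, 7)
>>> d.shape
(11, 11, 11, 7)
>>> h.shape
(7, 31, 11, 11)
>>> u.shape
(23, 23)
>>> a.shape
(23, 23)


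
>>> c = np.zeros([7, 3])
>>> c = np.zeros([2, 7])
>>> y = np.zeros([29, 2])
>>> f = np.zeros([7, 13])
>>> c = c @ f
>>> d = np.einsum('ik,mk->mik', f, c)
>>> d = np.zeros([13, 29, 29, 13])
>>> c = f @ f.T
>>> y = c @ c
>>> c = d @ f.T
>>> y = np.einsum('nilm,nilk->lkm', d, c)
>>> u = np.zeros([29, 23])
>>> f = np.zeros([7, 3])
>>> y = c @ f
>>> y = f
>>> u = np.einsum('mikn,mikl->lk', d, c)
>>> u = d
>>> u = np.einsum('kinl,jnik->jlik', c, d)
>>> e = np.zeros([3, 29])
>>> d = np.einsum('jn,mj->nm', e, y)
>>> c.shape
(13, 29, 29, 7)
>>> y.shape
(7, 3)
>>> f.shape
(7, 3)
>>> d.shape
(29, 7)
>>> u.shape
(13, 7, 29, 13)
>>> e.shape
(3, 29)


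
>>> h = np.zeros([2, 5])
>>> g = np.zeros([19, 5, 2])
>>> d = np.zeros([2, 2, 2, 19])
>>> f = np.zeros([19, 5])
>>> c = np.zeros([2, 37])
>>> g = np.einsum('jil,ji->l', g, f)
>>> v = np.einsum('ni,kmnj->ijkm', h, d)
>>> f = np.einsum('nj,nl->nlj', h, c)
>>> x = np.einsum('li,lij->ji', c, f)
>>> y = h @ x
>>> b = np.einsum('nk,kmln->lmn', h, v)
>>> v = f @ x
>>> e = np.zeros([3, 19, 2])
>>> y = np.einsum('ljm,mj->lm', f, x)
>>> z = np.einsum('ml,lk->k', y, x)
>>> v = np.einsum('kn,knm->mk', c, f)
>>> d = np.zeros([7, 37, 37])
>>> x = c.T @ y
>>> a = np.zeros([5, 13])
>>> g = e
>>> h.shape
(2, 5)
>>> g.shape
(3, 19, 2)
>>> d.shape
(7, 37, 37)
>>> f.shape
(2, 37, 5)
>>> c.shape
(2, 37)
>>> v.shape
(5, 2)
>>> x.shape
(37, 5)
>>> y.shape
(2, 5)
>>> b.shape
(2, 19, 2)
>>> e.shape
(3, 19, 2)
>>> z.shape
(37,)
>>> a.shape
(5, 13)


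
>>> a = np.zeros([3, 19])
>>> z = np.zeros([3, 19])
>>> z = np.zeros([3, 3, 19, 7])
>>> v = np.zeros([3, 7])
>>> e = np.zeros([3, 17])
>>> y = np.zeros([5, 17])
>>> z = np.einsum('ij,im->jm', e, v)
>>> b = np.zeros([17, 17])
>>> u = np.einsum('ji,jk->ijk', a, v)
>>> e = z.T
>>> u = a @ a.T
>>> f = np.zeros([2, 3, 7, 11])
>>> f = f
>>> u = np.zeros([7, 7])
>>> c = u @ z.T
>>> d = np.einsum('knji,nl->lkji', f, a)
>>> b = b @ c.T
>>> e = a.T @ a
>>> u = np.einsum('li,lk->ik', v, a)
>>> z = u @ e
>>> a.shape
(3, 19)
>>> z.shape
(7, 19)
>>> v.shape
(3, 7)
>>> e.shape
(19, 19)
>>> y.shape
(5, 17)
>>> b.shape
(17, 7)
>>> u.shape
(7, 19)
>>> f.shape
(2, 3, 7, 11)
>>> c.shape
(7, 17)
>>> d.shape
(19, 2, 7, 11)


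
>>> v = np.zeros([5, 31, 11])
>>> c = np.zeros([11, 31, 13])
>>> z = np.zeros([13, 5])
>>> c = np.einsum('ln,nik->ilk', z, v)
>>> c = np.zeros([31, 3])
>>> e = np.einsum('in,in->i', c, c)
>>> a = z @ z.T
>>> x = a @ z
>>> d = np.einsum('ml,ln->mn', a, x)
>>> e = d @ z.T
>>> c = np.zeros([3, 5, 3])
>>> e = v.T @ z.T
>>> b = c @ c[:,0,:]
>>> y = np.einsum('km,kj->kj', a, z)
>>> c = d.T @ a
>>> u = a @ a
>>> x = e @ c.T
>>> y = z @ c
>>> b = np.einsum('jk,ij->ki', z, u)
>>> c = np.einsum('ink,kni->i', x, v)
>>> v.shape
(5, 31, 11)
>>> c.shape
(11,)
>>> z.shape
(13, 5)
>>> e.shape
(11, 31, 13)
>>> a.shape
(13, 13)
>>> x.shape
(11, 31, 5)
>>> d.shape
(13, 5)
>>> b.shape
(5, 13)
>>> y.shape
(13, 13)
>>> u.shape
(13, 13)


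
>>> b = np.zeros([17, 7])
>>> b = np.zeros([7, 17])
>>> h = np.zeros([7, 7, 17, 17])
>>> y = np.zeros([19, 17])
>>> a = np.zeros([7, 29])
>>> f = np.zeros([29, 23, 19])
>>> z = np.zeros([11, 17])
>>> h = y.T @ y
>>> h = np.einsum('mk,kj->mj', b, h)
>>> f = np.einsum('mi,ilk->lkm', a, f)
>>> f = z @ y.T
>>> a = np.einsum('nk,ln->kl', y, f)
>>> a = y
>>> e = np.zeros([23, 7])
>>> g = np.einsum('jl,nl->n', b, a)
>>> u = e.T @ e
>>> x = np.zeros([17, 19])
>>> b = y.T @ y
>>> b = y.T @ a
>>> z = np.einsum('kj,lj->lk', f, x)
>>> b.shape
(17, 17)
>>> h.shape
(7, 17)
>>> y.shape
(19, 17)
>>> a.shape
(19, 17)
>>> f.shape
(11, 19)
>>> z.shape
(17, 11)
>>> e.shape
(23, 7)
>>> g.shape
(19,)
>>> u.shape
(7, 7)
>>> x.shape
(17, 19)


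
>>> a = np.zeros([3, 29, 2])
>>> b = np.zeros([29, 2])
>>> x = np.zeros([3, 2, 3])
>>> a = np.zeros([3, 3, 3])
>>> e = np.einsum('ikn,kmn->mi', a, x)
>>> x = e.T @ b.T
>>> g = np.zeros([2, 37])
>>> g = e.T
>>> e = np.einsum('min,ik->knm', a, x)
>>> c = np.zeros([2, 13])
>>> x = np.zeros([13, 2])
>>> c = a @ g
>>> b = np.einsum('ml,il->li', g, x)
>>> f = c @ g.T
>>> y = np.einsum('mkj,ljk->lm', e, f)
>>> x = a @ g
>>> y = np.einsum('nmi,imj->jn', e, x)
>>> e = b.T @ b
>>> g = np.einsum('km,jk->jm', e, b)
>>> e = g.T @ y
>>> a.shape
(3, 3, 3)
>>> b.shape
(2, 13)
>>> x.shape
(3, 3, 2)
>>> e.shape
(13, 29)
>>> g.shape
(2, 13)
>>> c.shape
(3, 3, 2)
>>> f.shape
(3, 3, 3)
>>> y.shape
(2, 29)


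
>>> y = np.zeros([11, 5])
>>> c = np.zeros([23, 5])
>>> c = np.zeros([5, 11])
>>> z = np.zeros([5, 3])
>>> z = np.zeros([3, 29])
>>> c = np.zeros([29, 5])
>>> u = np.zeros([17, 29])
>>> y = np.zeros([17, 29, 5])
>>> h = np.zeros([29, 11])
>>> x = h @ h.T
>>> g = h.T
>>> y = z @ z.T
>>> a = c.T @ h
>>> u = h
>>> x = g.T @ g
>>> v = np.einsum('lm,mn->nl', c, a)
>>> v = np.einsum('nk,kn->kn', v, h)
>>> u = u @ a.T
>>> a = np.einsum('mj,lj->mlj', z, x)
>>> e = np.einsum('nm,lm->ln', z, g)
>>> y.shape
(3, 3)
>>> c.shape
(29, 5)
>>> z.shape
(3, 29)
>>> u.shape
(29, 5)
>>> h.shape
(29, 11)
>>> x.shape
(29, 29)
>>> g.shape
(11, 29)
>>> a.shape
(3, 29, 29)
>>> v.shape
(29, 11)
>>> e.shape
(11, 3)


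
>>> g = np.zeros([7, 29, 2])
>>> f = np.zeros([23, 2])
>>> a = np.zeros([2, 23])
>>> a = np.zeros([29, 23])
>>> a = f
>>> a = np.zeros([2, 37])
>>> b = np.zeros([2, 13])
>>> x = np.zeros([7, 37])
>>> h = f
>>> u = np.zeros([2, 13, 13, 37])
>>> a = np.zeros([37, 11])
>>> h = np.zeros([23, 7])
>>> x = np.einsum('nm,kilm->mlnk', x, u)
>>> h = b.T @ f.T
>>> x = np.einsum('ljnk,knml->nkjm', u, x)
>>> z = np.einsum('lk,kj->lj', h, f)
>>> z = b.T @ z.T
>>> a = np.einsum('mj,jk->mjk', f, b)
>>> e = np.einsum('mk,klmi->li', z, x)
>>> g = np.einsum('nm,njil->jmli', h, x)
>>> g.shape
(37, 23, 7, 13)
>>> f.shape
(23, 2)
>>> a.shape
(23, 2, 13)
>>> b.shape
(2, 13)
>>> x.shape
(13, 37, 13, 7)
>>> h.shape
(13, 23)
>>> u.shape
(2, 13, 13, 37)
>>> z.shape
(13, 13)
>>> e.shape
(37, 7)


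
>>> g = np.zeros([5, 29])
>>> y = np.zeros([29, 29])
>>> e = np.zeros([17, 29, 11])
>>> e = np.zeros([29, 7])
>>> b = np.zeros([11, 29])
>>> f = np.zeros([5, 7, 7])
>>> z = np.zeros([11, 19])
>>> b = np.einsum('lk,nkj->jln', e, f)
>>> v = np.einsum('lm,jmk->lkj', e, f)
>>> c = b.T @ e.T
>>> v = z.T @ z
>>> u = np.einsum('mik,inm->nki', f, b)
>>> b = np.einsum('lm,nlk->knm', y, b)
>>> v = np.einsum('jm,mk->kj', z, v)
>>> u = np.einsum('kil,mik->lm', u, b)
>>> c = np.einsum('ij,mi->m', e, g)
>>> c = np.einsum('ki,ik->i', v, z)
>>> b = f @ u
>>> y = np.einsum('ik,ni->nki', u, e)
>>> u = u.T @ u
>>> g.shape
(5, 29)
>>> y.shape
(29, 5, 7)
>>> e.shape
(29, 7)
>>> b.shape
(5, 7, 5)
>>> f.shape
(5, 7, 7)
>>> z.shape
(11, 19)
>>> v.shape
(19, 11)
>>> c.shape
(11,)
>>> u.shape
(5, 5)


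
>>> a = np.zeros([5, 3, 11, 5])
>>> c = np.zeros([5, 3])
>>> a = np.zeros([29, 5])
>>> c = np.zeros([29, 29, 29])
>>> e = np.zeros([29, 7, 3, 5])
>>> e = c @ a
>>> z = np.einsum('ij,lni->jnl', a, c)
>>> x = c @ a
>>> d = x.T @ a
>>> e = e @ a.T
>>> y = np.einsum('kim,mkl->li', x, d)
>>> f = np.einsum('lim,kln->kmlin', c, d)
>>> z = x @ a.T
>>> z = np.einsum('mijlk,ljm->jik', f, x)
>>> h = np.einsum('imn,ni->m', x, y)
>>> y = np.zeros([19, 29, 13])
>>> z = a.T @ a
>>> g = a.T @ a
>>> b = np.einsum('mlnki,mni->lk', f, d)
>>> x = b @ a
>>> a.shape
(29, 5)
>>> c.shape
(29, 29, 29)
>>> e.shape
(29, 29, 29)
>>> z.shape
(5, 5)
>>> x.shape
(29, 5)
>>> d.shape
(5, 29, 5)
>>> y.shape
(19, 29, 13)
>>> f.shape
(5, 29, 29, 29, 5)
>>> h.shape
(29,)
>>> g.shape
(5, 5)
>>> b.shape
(29, 29)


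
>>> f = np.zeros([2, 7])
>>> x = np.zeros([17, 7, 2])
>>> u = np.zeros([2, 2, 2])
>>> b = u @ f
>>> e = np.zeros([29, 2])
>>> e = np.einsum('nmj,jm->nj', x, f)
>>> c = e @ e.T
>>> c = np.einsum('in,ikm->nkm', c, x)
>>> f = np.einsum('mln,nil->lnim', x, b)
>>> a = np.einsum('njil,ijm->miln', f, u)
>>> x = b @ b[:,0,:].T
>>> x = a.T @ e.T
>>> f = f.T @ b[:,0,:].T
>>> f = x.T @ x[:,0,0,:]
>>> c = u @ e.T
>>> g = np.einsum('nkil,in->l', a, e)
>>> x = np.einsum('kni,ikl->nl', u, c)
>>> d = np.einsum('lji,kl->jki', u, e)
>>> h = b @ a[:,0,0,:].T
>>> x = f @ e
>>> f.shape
(17, 2, 17, 17)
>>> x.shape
(17, 2, 17, 2)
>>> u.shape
(2, 2, 2)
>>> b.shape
(2, 2, 7)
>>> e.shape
(17, 2)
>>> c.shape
(2, 2, 17)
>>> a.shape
(2, 2, 17, 7)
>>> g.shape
(7,)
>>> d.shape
(2, 17, 2)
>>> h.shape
(2, 2, 2)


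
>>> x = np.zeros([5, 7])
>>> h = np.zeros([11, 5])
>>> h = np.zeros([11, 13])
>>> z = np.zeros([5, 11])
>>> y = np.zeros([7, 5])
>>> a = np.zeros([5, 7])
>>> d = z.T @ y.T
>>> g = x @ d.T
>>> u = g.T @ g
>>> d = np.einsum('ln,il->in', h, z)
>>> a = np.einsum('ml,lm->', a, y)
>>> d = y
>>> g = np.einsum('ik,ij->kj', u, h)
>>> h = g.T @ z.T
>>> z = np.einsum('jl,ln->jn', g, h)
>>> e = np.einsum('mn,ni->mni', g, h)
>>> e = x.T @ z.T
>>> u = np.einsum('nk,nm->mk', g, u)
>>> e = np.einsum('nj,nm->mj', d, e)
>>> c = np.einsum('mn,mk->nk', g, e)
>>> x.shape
(5, 7)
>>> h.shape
(13, 5)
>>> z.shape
(11, 5)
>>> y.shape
(7, 5)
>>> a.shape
()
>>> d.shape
(7, 5)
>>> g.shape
(11, 13)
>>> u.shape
(11, 13)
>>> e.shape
(11, 5)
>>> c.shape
(13, 5)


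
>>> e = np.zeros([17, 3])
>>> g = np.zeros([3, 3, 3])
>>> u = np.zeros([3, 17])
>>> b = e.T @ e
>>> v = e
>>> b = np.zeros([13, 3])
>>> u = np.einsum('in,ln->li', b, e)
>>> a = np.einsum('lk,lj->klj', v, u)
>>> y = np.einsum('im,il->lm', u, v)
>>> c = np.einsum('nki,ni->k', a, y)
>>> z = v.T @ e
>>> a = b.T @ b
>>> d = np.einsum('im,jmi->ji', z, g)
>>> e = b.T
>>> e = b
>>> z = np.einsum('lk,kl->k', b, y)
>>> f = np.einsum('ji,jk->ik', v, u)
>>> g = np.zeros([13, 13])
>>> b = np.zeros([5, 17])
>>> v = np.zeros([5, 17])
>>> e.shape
(13, 3)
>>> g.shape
(13, 13)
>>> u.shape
(17, 13)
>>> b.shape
(5, 17)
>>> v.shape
(5, 17)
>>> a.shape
(3, 3)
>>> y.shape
(3, 13)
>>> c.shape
(17,)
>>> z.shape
(3,)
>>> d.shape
(3, 3)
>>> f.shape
(3, 13)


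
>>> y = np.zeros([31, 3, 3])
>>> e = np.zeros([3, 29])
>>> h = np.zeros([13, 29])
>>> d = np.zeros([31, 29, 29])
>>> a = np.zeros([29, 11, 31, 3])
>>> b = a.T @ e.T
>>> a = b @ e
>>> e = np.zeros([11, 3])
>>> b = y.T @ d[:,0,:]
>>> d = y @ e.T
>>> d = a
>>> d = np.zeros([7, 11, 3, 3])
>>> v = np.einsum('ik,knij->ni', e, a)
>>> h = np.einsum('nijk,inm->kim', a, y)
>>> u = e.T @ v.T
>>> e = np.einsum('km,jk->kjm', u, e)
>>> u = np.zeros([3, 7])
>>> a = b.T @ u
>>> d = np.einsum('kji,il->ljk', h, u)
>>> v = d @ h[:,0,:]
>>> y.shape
(31, 3, 3)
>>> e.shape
(3, 11, 31)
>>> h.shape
(29, 31, 3)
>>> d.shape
(7, 31, 29)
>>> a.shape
(29, 3, 7)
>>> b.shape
(3, 3, 29)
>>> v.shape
(7, 31, 3)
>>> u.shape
(3, 7)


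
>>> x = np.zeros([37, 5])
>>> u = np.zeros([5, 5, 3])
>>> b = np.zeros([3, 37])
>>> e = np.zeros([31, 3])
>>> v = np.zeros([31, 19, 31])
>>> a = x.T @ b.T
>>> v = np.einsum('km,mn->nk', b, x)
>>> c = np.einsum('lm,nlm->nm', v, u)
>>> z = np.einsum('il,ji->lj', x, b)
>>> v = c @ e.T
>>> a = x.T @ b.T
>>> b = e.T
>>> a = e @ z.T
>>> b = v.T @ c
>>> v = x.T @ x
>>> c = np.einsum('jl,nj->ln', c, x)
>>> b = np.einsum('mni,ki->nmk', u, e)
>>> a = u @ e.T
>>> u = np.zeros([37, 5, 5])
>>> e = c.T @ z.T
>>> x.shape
(37, 5)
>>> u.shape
(37, 5, 5)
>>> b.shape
(5, 5, 31)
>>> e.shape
(37, 5)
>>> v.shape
(5, 5)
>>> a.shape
(5, 5, 31)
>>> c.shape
(3, 37)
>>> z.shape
(5, 3)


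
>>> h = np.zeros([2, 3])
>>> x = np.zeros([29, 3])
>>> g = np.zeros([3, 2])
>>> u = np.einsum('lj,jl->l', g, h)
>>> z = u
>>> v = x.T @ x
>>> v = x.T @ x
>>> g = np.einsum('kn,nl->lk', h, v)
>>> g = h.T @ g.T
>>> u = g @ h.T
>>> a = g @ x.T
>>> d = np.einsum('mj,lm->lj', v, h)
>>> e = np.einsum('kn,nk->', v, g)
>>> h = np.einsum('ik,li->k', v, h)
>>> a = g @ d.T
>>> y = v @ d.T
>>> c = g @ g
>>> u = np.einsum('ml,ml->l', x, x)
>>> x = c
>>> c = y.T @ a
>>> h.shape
(3,)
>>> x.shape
(3, 3)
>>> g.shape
(3, 3)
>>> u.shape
(3,)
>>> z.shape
(3,)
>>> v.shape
(3, 3)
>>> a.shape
(3, 2)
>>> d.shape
(2, 3)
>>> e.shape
()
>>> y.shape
(3, 2)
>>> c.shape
(2, 2)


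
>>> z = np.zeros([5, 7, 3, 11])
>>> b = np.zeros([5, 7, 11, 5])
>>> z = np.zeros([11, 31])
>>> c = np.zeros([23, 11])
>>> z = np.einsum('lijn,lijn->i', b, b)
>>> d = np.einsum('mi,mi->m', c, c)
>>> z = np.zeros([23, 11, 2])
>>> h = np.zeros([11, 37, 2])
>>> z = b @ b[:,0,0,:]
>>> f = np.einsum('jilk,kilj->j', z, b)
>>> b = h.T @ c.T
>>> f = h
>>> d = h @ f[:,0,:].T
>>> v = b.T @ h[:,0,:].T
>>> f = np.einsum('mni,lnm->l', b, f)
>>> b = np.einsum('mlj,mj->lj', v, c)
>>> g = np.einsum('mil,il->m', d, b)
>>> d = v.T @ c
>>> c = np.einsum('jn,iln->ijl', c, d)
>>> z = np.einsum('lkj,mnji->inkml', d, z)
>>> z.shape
(5, 7, 37, 5, 11)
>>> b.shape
(37, 11)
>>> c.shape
(11, 23, 37)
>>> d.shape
(11, 37, 11)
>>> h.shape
(11, 37, 2)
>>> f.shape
(11,)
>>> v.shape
(23, 37, 11)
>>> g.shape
(11,)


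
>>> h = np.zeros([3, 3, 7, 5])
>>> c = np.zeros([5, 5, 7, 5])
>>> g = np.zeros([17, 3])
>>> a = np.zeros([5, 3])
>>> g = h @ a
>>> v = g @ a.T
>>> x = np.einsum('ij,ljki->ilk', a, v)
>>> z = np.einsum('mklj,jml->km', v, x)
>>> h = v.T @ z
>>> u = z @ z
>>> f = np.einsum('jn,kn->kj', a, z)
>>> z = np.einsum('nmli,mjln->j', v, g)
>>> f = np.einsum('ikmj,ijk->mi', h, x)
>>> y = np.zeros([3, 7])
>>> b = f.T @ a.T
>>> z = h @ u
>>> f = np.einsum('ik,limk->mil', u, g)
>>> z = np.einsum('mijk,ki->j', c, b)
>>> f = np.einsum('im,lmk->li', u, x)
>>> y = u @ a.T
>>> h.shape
(5, 7, 3, 3)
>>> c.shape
(5, 5, 7, 5)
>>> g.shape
(3, 3, 7, 3)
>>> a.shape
(5, 3)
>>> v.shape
(3, 3, 7, 5)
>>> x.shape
(5, 3, 7)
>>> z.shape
(7,)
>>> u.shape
(3, 3)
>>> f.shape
(5, 3)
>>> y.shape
(3, 5)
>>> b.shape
(5, 5)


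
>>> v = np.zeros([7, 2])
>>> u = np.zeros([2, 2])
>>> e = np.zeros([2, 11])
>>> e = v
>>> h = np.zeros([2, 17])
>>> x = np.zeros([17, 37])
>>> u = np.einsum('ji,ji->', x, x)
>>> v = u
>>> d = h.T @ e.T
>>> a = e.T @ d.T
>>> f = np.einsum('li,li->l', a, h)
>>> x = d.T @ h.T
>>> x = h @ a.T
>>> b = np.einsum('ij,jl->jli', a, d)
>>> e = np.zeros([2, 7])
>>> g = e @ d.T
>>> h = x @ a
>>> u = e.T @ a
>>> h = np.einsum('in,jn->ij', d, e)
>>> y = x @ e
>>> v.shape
()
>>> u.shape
(7, 17)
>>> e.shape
(2, 7)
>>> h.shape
(17, 2)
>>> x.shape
(2, 2)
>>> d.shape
(17, 7)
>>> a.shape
(2, 17)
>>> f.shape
(2,)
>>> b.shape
(17, 7, 2)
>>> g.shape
(2, 17)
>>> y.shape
(2, 7)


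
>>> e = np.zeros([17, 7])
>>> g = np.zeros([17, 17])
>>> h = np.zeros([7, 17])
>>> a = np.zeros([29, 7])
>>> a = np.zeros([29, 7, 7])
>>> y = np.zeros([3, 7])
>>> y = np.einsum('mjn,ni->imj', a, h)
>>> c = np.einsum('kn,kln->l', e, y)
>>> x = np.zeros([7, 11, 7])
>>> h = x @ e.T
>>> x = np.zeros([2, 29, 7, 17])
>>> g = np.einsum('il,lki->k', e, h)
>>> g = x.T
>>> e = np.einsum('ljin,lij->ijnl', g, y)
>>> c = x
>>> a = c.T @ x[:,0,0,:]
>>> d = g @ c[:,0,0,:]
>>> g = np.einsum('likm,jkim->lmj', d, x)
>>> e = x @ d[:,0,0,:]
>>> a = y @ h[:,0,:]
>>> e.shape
(2, 29, 7, 17)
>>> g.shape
(17, 17, 2)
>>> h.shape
(7, 11, 17)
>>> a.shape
(17, 29, 17)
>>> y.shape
(17, 29, 7)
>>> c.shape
(2, 29, 7, 17)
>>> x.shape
(2, 29, 7, 17)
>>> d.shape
(17, 7, 29, 17)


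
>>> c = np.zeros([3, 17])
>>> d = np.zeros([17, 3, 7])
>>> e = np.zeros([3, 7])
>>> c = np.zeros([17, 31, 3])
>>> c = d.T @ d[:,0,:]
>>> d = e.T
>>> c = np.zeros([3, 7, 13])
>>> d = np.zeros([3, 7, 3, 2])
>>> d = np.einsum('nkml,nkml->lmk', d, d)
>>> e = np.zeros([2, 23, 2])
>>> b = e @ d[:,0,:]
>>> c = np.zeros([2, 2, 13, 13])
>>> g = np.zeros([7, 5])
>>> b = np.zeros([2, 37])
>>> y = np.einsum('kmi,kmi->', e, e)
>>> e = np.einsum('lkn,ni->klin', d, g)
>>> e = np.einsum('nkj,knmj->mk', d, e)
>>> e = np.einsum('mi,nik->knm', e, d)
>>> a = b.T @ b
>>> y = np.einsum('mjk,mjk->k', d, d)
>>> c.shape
(2, 2, 13, 13)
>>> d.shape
(2, 3, 7)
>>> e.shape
(7, 2, 5)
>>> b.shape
(2, 37)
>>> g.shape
(7, 5)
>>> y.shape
(7,)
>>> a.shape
(37, 37)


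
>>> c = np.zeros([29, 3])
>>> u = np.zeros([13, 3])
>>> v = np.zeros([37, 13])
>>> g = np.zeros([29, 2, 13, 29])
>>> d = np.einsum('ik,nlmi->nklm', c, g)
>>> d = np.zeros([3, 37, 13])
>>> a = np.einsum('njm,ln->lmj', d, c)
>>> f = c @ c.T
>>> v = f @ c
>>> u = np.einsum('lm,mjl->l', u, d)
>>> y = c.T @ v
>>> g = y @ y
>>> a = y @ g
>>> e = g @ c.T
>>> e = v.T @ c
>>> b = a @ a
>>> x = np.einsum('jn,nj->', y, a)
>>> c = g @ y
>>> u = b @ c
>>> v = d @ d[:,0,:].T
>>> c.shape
(3, 3)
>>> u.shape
(3, 3)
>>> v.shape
(3, 37, 3)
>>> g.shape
(3, 3)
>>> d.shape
(3, 37, 13)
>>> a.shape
(3, 3)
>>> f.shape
(29, 29)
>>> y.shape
(3, 3)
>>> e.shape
(3, 3)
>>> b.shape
(3, 3)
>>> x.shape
()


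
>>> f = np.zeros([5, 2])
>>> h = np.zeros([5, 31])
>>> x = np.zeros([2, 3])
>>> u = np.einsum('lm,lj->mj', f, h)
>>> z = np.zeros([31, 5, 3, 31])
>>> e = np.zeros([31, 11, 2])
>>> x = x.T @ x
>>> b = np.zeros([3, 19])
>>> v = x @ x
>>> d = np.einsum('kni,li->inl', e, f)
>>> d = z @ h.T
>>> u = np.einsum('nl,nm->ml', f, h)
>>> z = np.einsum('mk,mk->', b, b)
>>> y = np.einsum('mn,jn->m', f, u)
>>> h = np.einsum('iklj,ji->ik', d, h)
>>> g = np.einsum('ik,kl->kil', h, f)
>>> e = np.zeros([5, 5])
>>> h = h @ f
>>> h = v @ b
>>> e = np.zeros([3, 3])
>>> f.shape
(5, 2)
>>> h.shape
(3, 19)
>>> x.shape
(3, 3)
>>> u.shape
(31, 2)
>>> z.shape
()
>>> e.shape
(3, 3)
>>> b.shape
(3, 19)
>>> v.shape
(3, 3)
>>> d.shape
(31, 5, 3, 5)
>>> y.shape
(5,)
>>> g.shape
(5, 31, 2)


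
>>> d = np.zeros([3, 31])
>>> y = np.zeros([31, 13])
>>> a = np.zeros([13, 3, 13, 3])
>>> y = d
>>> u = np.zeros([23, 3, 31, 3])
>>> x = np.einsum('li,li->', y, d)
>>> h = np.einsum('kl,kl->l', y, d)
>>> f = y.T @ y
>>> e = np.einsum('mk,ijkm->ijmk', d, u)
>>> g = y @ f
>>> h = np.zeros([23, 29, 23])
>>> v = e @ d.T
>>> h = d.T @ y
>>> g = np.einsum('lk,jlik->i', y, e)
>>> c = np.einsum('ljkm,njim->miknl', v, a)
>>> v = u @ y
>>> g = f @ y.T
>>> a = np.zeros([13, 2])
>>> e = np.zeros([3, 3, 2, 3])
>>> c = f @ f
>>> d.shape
(3, 31)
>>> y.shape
(3, 31)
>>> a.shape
(13, 2)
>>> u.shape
(23, 3, 31, 3)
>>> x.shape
()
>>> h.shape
(31, 31)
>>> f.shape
(31, 31)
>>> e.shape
(3, 3, 2, 3)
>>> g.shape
(31, 3)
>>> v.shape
(23, 3, 31, 31)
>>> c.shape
(31, 31)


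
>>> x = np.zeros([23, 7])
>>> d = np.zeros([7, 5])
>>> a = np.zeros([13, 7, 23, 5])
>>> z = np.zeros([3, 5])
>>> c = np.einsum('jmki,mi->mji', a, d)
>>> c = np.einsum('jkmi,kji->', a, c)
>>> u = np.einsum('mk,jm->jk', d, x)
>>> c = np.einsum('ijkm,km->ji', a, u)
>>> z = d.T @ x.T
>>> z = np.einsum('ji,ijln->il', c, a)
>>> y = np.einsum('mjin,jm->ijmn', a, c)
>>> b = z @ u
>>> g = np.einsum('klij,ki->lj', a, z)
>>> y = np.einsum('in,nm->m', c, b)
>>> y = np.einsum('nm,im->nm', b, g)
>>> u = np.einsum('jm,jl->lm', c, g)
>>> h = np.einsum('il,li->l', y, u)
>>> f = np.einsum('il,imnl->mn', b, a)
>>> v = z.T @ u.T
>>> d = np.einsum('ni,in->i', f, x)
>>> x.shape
(23, 7)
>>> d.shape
(23,)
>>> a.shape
(13, 7, 23, 5)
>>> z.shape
(13, 23)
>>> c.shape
(7, 13)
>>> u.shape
(5, 13)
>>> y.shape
(13, 5)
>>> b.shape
(13, 5)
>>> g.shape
(7, 5)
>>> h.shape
(5,)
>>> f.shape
(7, 23)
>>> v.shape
(23, 5)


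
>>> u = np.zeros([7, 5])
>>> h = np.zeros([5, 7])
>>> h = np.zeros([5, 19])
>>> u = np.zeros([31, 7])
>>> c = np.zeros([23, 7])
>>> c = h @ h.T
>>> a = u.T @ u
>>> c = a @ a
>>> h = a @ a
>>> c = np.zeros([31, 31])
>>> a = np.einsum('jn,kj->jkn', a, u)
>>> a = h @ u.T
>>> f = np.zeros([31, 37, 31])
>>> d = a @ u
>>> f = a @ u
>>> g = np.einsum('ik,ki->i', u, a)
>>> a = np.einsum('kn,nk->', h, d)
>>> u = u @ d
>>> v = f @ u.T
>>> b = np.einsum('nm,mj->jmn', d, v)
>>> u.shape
(31, 7)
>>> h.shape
(7, 7)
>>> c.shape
(31, 31)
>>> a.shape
()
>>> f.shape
(7, 7)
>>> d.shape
(7, 7)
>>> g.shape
(31,)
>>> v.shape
(7, 31)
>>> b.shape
(31, 7, 7)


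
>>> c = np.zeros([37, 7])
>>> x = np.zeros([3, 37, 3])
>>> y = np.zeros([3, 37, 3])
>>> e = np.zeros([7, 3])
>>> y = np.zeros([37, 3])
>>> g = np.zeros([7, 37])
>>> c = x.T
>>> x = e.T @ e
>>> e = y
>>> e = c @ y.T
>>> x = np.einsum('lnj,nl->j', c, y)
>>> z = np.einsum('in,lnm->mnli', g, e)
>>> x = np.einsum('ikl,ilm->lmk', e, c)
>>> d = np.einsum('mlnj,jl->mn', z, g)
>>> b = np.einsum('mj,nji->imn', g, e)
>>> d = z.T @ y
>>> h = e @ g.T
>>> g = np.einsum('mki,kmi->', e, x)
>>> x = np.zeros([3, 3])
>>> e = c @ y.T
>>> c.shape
(3, 37, 3)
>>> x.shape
(3, 3)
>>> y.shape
(37, 3)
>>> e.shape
(3, 37, 37)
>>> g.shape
()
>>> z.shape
(37, 37, 3, 7)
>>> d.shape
(7, 3, 37, 3)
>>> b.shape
(37, 7, 3)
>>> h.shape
(3, 37, 7)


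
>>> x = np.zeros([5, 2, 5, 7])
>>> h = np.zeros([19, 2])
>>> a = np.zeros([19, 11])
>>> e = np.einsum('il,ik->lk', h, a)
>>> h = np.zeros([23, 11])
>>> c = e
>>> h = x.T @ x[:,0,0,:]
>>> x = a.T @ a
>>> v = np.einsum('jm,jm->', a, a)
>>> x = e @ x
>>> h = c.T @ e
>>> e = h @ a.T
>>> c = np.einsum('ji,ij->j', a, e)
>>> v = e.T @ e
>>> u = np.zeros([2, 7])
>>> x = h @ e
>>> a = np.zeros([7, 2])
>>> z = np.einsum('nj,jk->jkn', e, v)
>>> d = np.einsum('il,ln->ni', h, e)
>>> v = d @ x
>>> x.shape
(11, 19)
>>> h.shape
(11, 11)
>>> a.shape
(7, 2)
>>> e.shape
(11, 19)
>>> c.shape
(19,)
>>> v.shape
(19, 19)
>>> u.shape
(2, 7)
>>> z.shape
(19, 19, 11)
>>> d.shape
(19, 11)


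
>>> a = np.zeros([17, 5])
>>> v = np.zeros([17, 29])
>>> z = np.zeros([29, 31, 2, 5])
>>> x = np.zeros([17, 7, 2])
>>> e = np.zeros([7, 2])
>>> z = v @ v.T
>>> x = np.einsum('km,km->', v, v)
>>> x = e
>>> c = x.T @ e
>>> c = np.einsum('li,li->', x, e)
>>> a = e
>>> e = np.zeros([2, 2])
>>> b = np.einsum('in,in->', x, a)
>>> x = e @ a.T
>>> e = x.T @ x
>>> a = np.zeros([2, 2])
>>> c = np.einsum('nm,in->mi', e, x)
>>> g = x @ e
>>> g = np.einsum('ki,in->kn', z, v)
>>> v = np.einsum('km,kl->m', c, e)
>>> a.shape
(2, 2)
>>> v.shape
(2,)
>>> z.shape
(17, 17)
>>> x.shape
(2, 7)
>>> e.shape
(7, 7)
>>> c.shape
(7, 2)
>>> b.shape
()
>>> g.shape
(17, 29)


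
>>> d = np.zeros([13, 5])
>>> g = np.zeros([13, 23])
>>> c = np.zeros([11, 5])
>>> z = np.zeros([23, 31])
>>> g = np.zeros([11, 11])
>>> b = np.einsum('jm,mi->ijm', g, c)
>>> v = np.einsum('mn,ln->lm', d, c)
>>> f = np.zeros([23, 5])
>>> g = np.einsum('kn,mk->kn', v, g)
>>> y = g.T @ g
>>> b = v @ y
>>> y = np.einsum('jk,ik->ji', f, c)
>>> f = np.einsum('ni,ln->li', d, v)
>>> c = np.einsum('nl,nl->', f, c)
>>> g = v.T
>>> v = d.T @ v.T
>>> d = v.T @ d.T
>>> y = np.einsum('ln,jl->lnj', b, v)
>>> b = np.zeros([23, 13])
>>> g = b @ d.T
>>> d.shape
(11, 13)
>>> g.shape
(23, 11)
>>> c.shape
()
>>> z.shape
(23, 31)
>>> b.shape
(23, 13)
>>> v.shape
(5, 11)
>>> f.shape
(11, 5)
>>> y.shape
(11, 13, 5)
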